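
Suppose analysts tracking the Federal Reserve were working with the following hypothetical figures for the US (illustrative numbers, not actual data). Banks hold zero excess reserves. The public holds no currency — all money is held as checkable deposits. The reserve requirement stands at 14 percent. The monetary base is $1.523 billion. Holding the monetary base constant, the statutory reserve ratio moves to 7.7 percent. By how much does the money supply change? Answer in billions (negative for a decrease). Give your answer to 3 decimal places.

$8.901 billion

Initially m₁ = 1 / (0.14) ≈ 7.14286, so M₁ = 7.14286 × 1.523 ≈ 10.8786 billion.
After the change m₂ = 1 / (0.077) ≈ 12.98701, so M₂ = 12.98701 × 1.523 ≈ 19.7792 billion.
ΔM = M₂ − M₁ = 19.7792 − 10.8786 = 8.9006 billion.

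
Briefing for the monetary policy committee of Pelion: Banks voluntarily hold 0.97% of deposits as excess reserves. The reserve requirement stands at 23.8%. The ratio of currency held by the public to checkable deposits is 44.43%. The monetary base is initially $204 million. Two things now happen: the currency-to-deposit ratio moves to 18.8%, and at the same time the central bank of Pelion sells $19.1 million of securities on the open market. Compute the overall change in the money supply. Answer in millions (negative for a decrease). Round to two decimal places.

Before: m₁ = (1 + 0.4443) / (0.238 + 0.0097 + 0.4443) ≈ 2.087139, MB₁ = 204, so M₁ = 2.087139 × 204 ≈ 425.7764 million.
After: m₂ = (1 + 0.188) / (0.238 + 0.0097 + 0.188) ≈ 2.726647, MB₂ = 204 − 19.1 = 184.9, so M₂ = 2.726647 × 184.9 ≈ 504.157 million.
ΔM = M₂ − M₁ = 504.157 − 425.7764 = 78.3806 million.

$78.38 million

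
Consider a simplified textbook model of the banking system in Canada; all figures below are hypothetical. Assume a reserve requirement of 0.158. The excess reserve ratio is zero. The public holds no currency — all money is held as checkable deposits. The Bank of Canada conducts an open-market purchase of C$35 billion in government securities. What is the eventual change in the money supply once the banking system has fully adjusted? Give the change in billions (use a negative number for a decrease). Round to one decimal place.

The simple money multiplier is m = 1/rr = 1/0.158 ≈ 6.3291.
An open-market purchase increases the monetary base by 35 billion, so ΔM = m × ΔMB = 6.3291 × 35 = 221.5185 billion.

C$221.5 billion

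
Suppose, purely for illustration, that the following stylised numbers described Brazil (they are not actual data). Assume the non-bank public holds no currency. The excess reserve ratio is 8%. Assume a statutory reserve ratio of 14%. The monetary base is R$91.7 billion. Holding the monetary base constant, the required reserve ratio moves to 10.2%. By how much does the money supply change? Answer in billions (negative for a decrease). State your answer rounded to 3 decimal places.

R$87.028 billion

Initially m₁ = 1 / (0.14 + 0.08) ≈ 4.545455, so M₁ = 4.545455 × 91.7 ≈ 416.8182 billion.
After the change m₂ = 1 / (0.102 + 0.08) ≈ 5.494505, so M₂ = 5.494505 × 91.7 ≈ 503.8461 billion.
ΔM = M₂ − M₁ = 503.8461 − 416.8182 = 87.0279 billion.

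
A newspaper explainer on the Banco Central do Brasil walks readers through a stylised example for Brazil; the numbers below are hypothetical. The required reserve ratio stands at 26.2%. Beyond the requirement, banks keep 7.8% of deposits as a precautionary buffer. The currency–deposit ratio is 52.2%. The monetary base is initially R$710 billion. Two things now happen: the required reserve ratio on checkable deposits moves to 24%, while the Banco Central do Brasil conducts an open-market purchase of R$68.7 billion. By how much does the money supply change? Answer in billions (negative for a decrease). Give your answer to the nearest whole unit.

R$157 billion

Before: m₁ = (1 + 0.522) / (0.262 + 0.078 + 0.522) ≈ 1.7657, MB₁ = 710, so M₁ = 1.7657 × 710 = 1253.647 billion.
After: m₂ = (1 + 0.522) / (0.24 + 0.078 + 0.522) ≈ 1.8119, MB₂ = 710 + 68.7 = 778.7, so M₂ = 1.8119 × 778.7 ≈ 1410.9265 billion.
ΔM = M₂ − M₁ = 1410.9265 − 1253.647 = 157.2795 billion.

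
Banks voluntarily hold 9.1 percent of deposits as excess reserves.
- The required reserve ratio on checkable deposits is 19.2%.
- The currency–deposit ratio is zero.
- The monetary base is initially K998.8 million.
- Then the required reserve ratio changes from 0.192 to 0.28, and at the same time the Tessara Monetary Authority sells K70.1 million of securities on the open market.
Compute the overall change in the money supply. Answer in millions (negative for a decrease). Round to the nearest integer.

Before: m₁ = 1 / (0.192 + 0.091) ≈ 3.5336, MB₁ = 998.8, so M₁ = 3.5336 × 998.8 ≈ 3529.3597 million.
After: m₂ = 1 / (0.28 + 0.091) ≈ 2.6954, MB₂ = 998.8 − 70.1 = 928.7, so M₂ = 2.6954 × 928.7 ≈ 2503.218 million.
ΔM = M₂ − M₁ = 2503.218 − 3529.3597 = -1026.1417 million.

-1026 million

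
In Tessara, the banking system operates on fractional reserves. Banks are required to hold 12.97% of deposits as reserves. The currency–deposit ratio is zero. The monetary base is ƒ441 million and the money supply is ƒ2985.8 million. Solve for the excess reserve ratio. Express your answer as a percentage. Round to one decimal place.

1.8%

Using m = M/MB = 2985.8/441 ≈ 6.770522. Since m = (1 + c)/(c + rr + e), the denominator satisfies c + rr + e = (1 + c)/m = (1 + 0) / 6.770522 ≈ 0.147699.
With c = 0 and rr = 0.1297, the excess reserve ratio is 0.147699 − 0 − 0.1297 = 0.017999.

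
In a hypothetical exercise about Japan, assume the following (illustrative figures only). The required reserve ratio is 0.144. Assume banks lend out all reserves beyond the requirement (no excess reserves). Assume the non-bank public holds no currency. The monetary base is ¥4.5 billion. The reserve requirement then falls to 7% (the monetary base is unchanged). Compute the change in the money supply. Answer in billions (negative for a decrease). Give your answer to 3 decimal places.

¥33.036 billion

Initially m₁ = 1 / (0.144) ≈ 6.94444, so M₁ = 6.94444 × 4.5 ≈ 31.25 billion.
After the change m₂ = 1 / (0.07) ≈ 14.28571, so M₂ = 14.28571 × 4.5 ≈ 64.2857 billion.
ΔM = M₂ − M₁ = 64.2857 − 31.25 = 33.0357 billion.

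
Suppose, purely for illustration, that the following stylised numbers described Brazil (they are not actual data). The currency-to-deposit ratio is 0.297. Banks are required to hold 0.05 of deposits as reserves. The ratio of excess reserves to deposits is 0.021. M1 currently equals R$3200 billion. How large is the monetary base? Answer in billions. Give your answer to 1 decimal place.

The money multiplier is m = (1 + c) / (rr + e + c) = (1 + 0.297) / (0.05 + 0.021 + 0.297) ≈ 3.524457.
MB = M / m = 3200 / 3.524457 ≈ 907.9413 billion.

R$907.9 billion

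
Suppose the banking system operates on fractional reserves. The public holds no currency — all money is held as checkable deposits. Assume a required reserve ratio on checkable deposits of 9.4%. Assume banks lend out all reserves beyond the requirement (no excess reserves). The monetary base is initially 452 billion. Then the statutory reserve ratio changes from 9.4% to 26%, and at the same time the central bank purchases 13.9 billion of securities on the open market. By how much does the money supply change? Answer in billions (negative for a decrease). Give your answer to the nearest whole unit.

Before: m₁ = 1 / (0.094) ≈ 10.6383, MB₁ = 452, so M₁ = 10.6383 × 452 = 4808.5116 billion.
After: m₂ = 1 / (0.26) ≈ 3.8462, MB₂ = 452 + 13.9 = 465.9, so M₂ = 3.8462 × 465.9 ≈ 1791.9446 billion.
ΔM = M₂ − M₁ = 1791.9446 − 4808.5116 = -3016.567 billion.

-3017 billion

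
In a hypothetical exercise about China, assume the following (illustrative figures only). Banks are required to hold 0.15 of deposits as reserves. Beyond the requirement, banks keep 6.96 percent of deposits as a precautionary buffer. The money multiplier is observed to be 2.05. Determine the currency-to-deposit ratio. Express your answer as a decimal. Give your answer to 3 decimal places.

Using m = 2.05. From m = (1 + c)/(c + rr + e), rearranging gives 1 + c = m·(c + rr + e), so c·(1 − m) = m·(rr + e) − 1.
Hence c = [m·(rr + e) − 1]/(1 − m) = [2.05 × (0.15 + 0.0696) − 1] / (1 − 2.05) ≈ 0.523638.

0.524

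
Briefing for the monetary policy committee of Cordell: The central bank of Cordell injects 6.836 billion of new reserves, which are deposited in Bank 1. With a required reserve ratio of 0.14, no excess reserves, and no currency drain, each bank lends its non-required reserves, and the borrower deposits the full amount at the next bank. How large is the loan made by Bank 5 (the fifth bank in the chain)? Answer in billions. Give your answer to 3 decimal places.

3.216 billion

Each bank lends a fraction (1 − rr) = 0.8600 of the deposit it receives, so Bank 5 receives 6.836·0.8600^4 and lends 6.836·0.8600^5 ≈ 3.2158 billion.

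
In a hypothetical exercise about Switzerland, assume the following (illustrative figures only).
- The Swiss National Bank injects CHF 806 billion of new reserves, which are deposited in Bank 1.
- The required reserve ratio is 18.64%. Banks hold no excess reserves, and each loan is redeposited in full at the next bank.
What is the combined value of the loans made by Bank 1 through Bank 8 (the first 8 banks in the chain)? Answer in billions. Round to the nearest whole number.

Bank i lends (1 − rr)^i of the original deposit: Bank 1 lends 806·0.8136 = 655.7616, Bank 2 lends 806·0.8136² ≈ 533.5276, and so on.
Summing a geometric series: total = 806·[0.8136·(1 − 0.8136^8) / (1 − 0.8136)] ≈ 2842.5931 billion.

CHF 2843 billion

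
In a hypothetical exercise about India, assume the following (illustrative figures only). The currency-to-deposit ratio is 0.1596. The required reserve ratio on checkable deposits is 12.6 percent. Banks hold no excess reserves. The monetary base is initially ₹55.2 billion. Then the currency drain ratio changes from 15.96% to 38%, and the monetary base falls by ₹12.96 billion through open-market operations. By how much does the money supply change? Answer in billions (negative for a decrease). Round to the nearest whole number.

Before: m₁ = (1 + 0.1596) / (0.126 + 0.1596) ≈ 4.0602, MB₁ = 55.2, so M₁ = 4.0602 × 55.2 ≈ 224.123 billion.
After: m₂ = (1 + 0.38) / (0.126 + 0.38) ≈ 2.7273, MB₂ = 55.2 − 12.96 = 42.24, so M₂ = 2.7273 × 42.24 ≈ 115.2012 billion.
ΔM = M₂ − M₁ = 115.2012 − 224.123 = -108.9218 billion.

-109 billion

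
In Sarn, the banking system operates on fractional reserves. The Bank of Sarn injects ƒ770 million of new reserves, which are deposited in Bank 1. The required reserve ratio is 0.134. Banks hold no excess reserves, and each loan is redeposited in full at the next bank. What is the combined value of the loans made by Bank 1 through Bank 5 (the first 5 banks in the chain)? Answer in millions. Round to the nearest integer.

ƒ2552 million

Bank i lends (1 − rr)^i of the original deposit: Bank 1 lends 770·0.8660 = 666.8200, Bank 2 lends 770·0.8660² ≈ 577.4661, and so on.
Summing a geometric series: total = 770·[0.8660·(1 − 0.8660^5) / (1 − 0.8660)] ≈ 2552.4882 million.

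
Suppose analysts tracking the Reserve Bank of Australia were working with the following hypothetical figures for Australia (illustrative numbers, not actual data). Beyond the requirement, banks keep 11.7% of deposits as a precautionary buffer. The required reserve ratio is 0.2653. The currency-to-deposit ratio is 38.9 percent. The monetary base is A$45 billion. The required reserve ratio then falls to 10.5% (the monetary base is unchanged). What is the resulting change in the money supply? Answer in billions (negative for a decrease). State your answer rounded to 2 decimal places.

Initially m₁ = (1 + 0.389) / (0.2653 + 0.117 + 0.389) ≈ 1.80086, so M₁ = 1.80086 × 45 = 81.0387 billion.
After the change m₂ = (1 + 0.389) / (0.105 + 0.117 + 0.389) ≈ 2.27332, so M₂ = 2.27332 × 45 = 102.2994 billion.
ΔM = M₂ − M₁ = 102.2994 − 81.0387 = 21.2607 billion.

A$21.26 billion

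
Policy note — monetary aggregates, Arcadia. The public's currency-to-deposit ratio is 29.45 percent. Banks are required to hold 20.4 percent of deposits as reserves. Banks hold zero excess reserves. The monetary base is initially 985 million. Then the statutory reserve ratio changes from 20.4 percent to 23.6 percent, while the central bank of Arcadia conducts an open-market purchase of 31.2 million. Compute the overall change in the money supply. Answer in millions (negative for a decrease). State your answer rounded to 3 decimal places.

-78.157 million

Before: m₁ = (1 + 0.2945) / (0.204 + 0.2945) ≈ 2.5967904, MB₁ = 985, so M₁ = 2.5967904 × 985 ≈ 2557.8385 million.
After: m₂ = (1 + 0.2945) / (0.236 + 0.2945) ≈ 2.4401508, MB₂ = 985 + 31.2 = 1016.2, so M₂ = 2.4401508 × 1016.2 ≈ 2479.6812 million.
ΔM = M₂ − M₁ = 2479.6812 − 2557.8385 = -78.1573 million.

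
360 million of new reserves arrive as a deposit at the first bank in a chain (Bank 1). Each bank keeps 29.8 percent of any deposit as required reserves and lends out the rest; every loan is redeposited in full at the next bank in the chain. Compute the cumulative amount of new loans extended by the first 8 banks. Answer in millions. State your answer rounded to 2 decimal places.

Bank i lends (1 − rr)^i of the original deposit: Bank 1 lends 360·0.7020 = 252.7200, Bank 2 lends 360·0.7020² ≈ 177.4094, and so on.
Summing a geometric series: total = 360·[0.7020·(1 − 0.7020^8) / (1 − 0.7020)] ≈ 798.0364 million.

798.04 million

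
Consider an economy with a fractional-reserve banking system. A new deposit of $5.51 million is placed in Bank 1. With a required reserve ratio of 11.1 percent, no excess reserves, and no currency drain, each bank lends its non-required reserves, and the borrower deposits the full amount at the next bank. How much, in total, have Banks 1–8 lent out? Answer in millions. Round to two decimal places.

Bank i lends (1 − rr)^i of the original deposit: Bank 1 lends 5.51·0.8890 ≈ 4.8984, Bank 2 lends 5.51·0.8890² ≈ 4.3547, and so on.
Summing a geometric series: total = 5.51·[0.8890·(1 − 0.8890^8) / (1 − 0.8890)] ≈ 26.9132 million.

$26.91 million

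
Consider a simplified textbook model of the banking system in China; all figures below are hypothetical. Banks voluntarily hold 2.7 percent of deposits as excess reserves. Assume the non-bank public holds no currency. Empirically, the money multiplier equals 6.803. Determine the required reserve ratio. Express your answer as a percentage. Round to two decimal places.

12.00%

Using m = 6.803. Since m = (1 + c)/(c + rr + e), the denominator satisfies c + rr + e = (1 + c)/m = (1 + 0) / 6.803 ≈ 0.146994.
With c = 0 and e = 0.027, the required reserve ratio is 0.146994 − 0 − 0.027 = 0.119994.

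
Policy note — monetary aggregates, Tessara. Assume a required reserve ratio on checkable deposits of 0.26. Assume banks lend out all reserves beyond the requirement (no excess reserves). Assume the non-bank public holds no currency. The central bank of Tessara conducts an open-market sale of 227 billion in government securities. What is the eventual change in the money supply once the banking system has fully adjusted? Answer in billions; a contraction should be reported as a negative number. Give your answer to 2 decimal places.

-873.08 billion

The simple money multiplier is m = 1/rr = 1/0.26 ≈ 3.846154.
An open-market sale reduces the monetary base by 227 billion, so ΔM = m × ΔMB = 3.846154 × (−227) ≈ -873.077 billion.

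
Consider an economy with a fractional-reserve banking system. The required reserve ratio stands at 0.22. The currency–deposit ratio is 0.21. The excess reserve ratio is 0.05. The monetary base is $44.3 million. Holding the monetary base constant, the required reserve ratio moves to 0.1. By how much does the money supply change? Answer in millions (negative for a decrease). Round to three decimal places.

$37.224 million

Initially m₁ = (1 + 0.21) / (0.22 + 0.05 + 0.21) ≈ 2.520833, so M₁ = 2.520833 × 44.3 ≈ 111.6729 million.
After the change m₂ = (1 + 0.21) / (0.1 + 0.05 + 0.21) ≈ 3.361111, so M₂ = 3.361111 × 44.3 ≈ 148.8972 million.
ΔM = M₂ − M₁ = 148.8972 − 111.6729 = 37.2243 million.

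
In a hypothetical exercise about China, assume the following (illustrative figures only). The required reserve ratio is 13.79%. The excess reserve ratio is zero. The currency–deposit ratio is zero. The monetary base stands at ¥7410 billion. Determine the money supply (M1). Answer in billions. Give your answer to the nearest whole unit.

¥53735 billion

With no currency drain or excess reserves, the money multiplier is m = 1/rr = 1/0.1379 ≈ 7.25163.
Money supply M = m × MB = 7.25163 × 7410 = 53734.5783 billion.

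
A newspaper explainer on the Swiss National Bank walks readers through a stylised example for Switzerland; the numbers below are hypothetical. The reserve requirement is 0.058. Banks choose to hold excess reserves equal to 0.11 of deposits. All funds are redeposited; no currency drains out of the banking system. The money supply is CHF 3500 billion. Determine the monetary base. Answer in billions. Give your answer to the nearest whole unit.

The money multiplier is m = 1 / (rr + e) = 1 / (0.058 + 0.11) ≈ 5.95238.
MB = M / m = 3500 / 5.95238 ≈ 588.0001 billion.

CHF 588 billion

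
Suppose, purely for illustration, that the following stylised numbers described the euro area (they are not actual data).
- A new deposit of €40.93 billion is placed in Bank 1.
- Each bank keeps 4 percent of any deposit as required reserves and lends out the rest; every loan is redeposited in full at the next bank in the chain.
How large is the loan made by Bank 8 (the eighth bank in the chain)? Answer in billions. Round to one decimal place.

€29.5 billion

Each bank lends a fraction (1 − rr) = 0.9600 of the deposit it receives, so Bank 8 receives 40.93·0.9600^7 and lends 40.93·0.9600^8 ≈ 29.5265 billion.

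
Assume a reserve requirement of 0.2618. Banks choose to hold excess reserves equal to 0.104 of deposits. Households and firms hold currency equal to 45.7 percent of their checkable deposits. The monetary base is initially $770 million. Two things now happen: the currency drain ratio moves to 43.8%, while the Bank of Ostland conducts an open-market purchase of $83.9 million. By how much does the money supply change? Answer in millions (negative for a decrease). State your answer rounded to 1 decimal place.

$164.1 million

Before: m₁ = (1 + 0.457) / (0.2618 + 0.104 + 0.457) ≈ 1.77078, MB₁ = 770, so M₁ = 1.77078 × 770 = 1363.5006 million.
After: m₂ = (1 + 0.438) / (0.2618 + 0.104 + 0.438) ≈ 1.78900, MB₂ = 770 + 83.9 = 853.9, so M₂ = 1.78900 × 853.9 = 1527.6271 million.
ΔM = M₂ − M₁ = 1527.6271 − 1363.5006 = 164.1265 million.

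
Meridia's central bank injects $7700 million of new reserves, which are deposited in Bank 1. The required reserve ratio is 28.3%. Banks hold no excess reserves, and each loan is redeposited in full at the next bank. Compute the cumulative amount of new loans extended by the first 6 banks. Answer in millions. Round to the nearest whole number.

Bank i lends (1 − rr)^i of the original deposit: Bank 1 lends 7700·0.7170 = 5520.9000, Bank 2 lends 7700·0.7170² = 3958.4853, and so on.
Summing a geometric series: total = 7700·[0.7170·(1 − 0.7170^6) / (1 − 0.7170)] ≈ 16857.9161 million.

$16858 million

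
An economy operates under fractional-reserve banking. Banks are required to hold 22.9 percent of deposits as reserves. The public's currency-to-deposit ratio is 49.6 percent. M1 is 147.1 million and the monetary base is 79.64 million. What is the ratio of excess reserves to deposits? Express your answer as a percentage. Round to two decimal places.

Using m = M/MB = 147.1/79.64 ≈ 1.847062. Since m = (1 + c)/(c + rr + e), the denominator satisfies c + rr + e = (1 + c)/m = (1 + 0.496) / 1.847062 ≈ 0.809935.
With c = 0.496 and rr = 0.229, the ratio of excess reserves to deposits is 0.809935 − 0.496 − 0.229 = 0.084935.

8.49%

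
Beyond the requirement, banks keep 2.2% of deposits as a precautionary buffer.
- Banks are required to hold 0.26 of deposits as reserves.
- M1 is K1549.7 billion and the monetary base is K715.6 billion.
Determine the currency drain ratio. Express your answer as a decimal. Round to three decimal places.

Using m = M/MB = 1549.7/715.6 ≈ 2.165595. From m = (1 + c)/(c + rr + e), rearranging gives 1 + c = m·(c + rr + e), so c·(1 − m) = m·(rr + e) − 1.
Hence c = [m·(rr + e) − 1]/(1 − m) = [2.165595 × (0.26 + 0.022) − 1] / (1 − 2.165595) ≈ 0.333994.

0.334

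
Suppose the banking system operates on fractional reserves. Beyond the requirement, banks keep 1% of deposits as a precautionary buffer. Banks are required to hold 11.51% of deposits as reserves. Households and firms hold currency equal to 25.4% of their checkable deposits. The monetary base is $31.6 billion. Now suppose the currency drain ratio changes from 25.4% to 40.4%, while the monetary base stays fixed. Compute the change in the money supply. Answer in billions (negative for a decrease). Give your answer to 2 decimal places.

-20.67 billion

Initially m₁ = (1 + 0.254) / (0.1151 + 0.01 + 0.254) ≈ 3.30783, so M₁ = 3.30783 × 31.6 ≈ 104.5274 billion.
After the change m₂ = (1 + 0.404) / (0.1151 + 0.01 + 0.404) ≈ 2.65356, so M₂ = 2.65356 × 31.6 ≈ 83.8525 billion.
ΔM = M₂ − M₁ = 83.8525 − 104.5274 = -20.6749 billion.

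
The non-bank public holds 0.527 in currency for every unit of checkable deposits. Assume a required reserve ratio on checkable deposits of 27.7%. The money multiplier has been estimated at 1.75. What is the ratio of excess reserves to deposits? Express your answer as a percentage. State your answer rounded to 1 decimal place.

Using m = 1.75. Since m = (1 + c)/(c + rr + e), the denominator satisfies c + rr + e = (1 + c)/m = (1 + 0.527) / 1.75 ≈ 0.872571.
With c = 0.527 and rr = 0.277, the ratio of excess reserves to deposits is 0.872571 − 0.527 − 0.277 = 0.068571.

6.9%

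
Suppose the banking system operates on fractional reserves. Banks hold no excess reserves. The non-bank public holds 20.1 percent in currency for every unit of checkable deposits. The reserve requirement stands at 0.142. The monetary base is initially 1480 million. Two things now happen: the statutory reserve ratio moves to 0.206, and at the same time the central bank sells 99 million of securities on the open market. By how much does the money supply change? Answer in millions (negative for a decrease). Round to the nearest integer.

-1107 million

Before: m₁ = (1 + 0.201) / (0.142 + 0.201) ≈ 3.50146, MB₁ = 1480, so M₁ = 3.50146 × 1480 = 5182.1608 million.
After: m₂ = (1 + 0.201) / (0.206 + 0.201) ≈ 2.95086, MB₂ = 1480 − 99 = 1381, so M₂ = 2.95086 × 1381 ≈ 4075.1377 million.
ΔM = M₂ − M₁ = 4075.1377 − 5182.1608 = -1107.0231 million.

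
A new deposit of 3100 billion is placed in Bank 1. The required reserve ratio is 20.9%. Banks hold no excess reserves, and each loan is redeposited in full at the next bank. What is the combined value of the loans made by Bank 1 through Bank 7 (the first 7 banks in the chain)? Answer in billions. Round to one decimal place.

9459.4 billion

Bank i lends (1 − rr)^i of the original deposit: Bank 1 lends 3100·0.7910 = 2452.1000, Bank 2 lends 3100·0.7910² = 1939.6111, and so on.
Summing a geometric series: total = 3100·[0.7910·(1 − 0.7910^7) / (1 − 0.7910)] ≈ 9459.3902 billion.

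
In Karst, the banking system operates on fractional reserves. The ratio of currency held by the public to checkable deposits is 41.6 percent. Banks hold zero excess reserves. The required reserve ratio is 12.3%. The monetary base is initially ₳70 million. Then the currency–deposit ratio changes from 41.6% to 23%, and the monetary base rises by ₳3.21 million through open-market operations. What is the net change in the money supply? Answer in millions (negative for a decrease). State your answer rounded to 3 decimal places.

Before: m₁ = (1 + 0.416) / (0.123 + 0.416) ≈ 2.627087, MB₁ = 70, so M₁ = 2.627087 × 70 ≈ 183.8961 million.
After: m₂ = (1 + 0.23) / (0.123 + 0.23) ≈ 3.484419, MB₂ = 70 + 3.21 = 73.21, so M₂ = 3.484419 × 73.21 ≈ 255.0943 million.
ΔM = M₂ − M₁ = 255.0943 − 183.8961 = 71.1982 million.

₳71.198 million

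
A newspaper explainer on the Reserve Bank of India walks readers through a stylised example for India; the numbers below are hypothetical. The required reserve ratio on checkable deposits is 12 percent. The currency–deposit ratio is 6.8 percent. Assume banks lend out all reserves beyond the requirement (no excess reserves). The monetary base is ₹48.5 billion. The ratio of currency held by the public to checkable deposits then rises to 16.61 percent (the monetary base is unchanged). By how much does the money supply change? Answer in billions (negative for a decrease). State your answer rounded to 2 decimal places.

Initially m₁ = (1 + 0.068) / (0.12 + 0.068) ≈ 5.68085, so M₁ = 5.68085 × 48.5 ≈ 275.5212 billion.
After the change m₂ = (1 + 0.1661) / (0.12 + 0.1661) ≈ 4.07585, so M₂ = 4.07585 × 48.5 ≈ 197.6787 billion.
ΔM = M₂ − M₁ = 197.6787 − 275.5212 = -77.8425 billion.

-77.84 billion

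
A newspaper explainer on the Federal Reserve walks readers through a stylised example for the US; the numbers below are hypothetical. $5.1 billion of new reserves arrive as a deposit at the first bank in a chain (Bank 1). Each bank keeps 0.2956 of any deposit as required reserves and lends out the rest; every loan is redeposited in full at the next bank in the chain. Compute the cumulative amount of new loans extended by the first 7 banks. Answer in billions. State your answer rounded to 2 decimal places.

$11.11 billion

Bank i lends (1 − rr)^i of the original deposit: Bank 1 lends 5.1·0.7044 ≈ 3.5924, Bank 2 lends 5.1·0.7044² ≈ 2.5305, and so on.
Summing a geometric series: total = 5.1·[0.7044·(1 − 0.7044^7) / (1 − 0.7044)] ≈ 11.1073 billion.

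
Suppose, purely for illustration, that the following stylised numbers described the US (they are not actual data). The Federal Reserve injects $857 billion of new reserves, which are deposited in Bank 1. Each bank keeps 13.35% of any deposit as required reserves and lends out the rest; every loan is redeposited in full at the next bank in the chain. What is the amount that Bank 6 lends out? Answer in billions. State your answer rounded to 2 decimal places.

$362.74 billion

Each bank lends a fraction (1 − rr) = 0.8665 of the deposit it receives, so Bank 6 receives 857·0.8665^5 and lends 857·0.8665^6 ≈ 362.7373 billion.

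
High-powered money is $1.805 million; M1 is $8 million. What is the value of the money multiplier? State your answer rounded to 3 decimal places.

The money multiplier is m = M / MB = 8 / 1.805 ≈ 4.43213.

4.432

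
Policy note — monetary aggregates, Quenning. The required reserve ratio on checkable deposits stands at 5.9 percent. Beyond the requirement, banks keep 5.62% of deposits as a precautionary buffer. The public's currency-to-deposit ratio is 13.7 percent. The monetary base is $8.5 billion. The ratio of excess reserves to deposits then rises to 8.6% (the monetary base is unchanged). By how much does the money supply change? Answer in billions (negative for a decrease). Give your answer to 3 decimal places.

Initially m₁ = (1 + 0.137) / (0.059 + 0.0562 + 0.137) ≈ 4.50833, so M₁ = 4.50833 × 8.5 ≈ 38.3208 billion.
After the change m₂ = (1 + 0.137) / (0.059 + 0.086 + 0.137) ≈ 4.03191, so M₂ = 4.03191 × 8.5 ≈ 34.2712 billion.
ΔM = M₂ − M₁ = 34.2712 − 38.3208 = -4.0496 billion.

-4.050 billion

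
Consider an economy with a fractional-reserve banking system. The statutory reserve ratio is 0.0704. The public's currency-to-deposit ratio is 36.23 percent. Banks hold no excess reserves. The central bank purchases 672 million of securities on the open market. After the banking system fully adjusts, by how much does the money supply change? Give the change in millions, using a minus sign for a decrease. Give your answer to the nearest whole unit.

2116 million

The money multiplier is m = (1 + c) / (rr + c) = (1 + 0.3623) / (0.0704 + 0.3623) ≈ 3.1484.
The purchase adds 672 million of base, so ΔM = m × ΔMB = 3.1484 × (+672) = 2115.7248 million.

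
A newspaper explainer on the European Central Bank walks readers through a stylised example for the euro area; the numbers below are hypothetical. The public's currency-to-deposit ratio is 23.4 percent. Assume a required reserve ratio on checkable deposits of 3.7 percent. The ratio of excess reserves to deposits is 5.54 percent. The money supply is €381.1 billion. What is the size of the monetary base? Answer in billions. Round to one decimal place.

€100.8 billion

The money multiplier is m = (1 + c) / (rr + e + c) = (1 + 0.234) / (0.037 + 0.0554 + 0.234) ≈ 3.78064.
MB = M / m = 381.1 / 3.78064 ≈ 100.803 billion.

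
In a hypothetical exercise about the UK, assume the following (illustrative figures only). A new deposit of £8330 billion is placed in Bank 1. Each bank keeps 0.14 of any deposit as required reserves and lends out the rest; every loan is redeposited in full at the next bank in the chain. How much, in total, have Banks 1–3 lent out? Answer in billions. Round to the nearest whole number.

Bank i lends (1 − rr)^i of the original deposit: Bank 1 lends 8330·0.8600 = 7163.8000, Bank 2 lends 8330·0.8600² = 6160.8680, and so on.
Summing a geometric series: total = 8330·[0.8600·(1 − 0.8600^3) / (1 − 0.8600)] ≈ 18623.0145 billion.

£18623 billion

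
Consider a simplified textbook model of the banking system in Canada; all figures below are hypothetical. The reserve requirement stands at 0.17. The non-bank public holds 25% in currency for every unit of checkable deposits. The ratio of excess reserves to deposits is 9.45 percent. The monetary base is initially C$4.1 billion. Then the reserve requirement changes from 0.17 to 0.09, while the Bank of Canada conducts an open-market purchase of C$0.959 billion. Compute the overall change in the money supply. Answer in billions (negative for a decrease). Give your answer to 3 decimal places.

C$4.593 billion

Before: m₁ = (1 + 0.25) / (0.17 + 0.0945 + 0.25) ≈ 2.42954, MB₁ = 4.1, so M₁ = 2.42954 × 4.1 ≈ 9.9611 billion.
After: m₂ = (1 + 0.25) / (0.09 + 0.0945 + 0.25) ≈ 2.87687, MB₂ = 4.1 + 0.959 = 5.059, so M₂ = 2.87687 × 5.059 ≈ 14.5541 billion.
ΔM = M₂ − M₁ = 14.5541 − 9.9611 = 4.593 billion.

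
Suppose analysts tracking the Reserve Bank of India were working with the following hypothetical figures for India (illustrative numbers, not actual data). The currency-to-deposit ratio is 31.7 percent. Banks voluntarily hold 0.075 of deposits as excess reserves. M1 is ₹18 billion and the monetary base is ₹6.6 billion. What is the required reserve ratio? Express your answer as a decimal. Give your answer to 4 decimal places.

Using m = M/MB = 18/6.6 ≈ 2.727273. Since m = (1 + c)/(c + rr + e), the denominator satisfies c + rr + e = (1 + c)/m = (1 + 0.317) / 2.727273 ≈ 0.482900.
With c = 0.317 and e = 0.075, the required reserve ratio is 0.482900 − 0.317 − 0.075 = 0.0909.

0.0909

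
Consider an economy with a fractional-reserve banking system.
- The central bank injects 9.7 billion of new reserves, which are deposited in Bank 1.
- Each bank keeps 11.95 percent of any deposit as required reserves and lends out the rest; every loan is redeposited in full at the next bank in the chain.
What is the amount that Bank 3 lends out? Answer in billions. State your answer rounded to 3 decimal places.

6.622 billion

Each bank lends a fraction (1 − rr) = 0.8805 of the deposit it receives, so Bank 3 receives 9.7·0.8805^2 and lends 9.7·0.8805^3 ≈ 6.6216 billion.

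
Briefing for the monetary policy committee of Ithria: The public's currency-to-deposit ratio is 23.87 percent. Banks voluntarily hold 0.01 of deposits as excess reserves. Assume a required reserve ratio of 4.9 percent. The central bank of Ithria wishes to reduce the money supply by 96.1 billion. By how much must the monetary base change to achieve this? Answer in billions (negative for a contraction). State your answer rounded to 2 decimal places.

-23.10 billion

The money multiplier is m = (1 + c) / (rr + e + c) = (1 + 0.2387) / (0.049 + 0.01 + 0.2387) ≈ 4.16090.
ΔMB = ΔM / m = (−96.1) / 4.16090 ≈ -23.096 billion.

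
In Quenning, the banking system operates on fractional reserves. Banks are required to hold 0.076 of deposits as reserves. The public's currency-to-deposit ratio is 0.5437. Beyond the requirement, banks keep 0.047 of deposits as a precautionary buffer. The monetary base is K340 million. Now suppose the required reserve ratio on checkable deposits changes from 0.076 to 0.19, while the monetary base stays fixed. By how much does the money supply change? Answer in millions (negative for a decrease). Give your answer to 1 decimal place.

-115.0 million

Initially m₁ = (1 + 0.5437) / (0.076 + 0.047 + 0.5437) ≈ 2.31543, so M₁ = 2.31543 × 340 = 787.2462 million.
After the change m₂ = (1 + 0.5437) / (0.19 + 0.047 + 0.5437) ≈ 1.97733, so M₂ = 1.97733 × 340 = 672.2922 million.
ΔM = M₂ − M₁ = 672.2922 − 787.2462 = -114.954 million.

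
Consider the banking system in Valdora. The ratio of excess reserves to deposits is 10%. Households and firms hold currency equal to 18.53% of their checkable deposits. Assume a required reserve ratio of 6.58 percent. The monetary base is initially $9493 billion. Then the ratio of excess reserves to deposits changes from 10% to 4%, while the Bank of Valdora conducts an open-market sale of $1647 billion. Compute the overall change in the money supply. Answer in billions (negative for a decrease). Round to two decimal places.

-100.68 billion

Before: m₁ = (1 + 0.1853) / (0.0658 + 0.1 + 0.1853) ≈ 3.3759613, MB₁ = 9493, so M₁ = 3.3759613 × 9493 ≈ 32048.0006 billion.
After: m₂ = (1 + 0.1853) / (0.0658 + 0.04 + 0.1853) ≈ 4.0717966, MB₂ = 9493 − 1647 = 7846, so M₂ = 4.0717966 × 7846 ≈ 31947.3161 billion.
ΔM = M₂ − M₁ = 31947.3161 − 32048.0006 = -100.6845 billion.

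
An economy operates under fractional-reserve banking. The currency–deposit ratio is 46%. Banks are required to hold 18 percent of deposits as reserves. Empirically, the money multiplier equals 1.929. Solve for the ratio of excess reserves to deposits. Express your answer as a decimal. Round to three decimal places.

Using m = 1.929. Since m = (1 + c)/(c + rr + e), the denominator satisfies c + rr + e = (1 + c)/m = (1 + 0.46) / 1.929 ≈ 0.756869.
With c = 0.46 and rr = 0.18, the ratio of excess reserves to deposits is 0.756869 − 0.46 − 0.18 = 0.116869.

0.117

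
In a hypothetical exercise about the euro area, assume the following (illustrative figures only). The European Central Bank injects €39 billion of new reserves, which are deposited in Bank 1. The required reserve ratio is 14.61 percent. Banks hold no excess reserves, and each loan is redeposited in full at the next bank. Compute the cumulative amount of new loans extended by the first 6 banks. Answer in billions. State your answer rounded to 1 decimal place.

€139.6 billion

Bank i lends (1 − rr)^i of the original deposit: Bank 1 lends 39·0.8539 = 33.3021, Bank 2 lends 39·0.8539² ≈ 28.4367, and so on.
Summing a geometric series: total = 39·[0.8539·(1 − 0.8539^6) / (1 − 0.8539)] ≈ 139.5789 billion.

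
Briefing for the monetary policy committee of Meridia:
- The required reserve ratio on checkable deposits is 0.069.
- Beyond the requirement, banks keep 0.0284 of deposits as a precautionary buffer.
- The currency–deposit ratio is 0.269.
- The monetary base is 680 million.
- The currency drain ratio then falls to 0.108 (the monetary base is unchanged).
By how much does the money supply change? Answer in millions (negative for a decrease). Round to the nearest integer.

1313 million

Initially m₁ = (1 + 0.269) / (0.069 + 0.0284 + 0.269) ≈ 3.4634, so M₁ = 3.4634 × 680 = 2355.112 million.
After the change m₂ = (1 + 0.108) / (0.069 + 0.0284 + 0.108) ≈ 5.3944, so M₂ = 5.3944 × 680 = 3668.192 million.
ΔM = M₂ − M₁ = 3668.192 − 2355.112 = 1313.08 million.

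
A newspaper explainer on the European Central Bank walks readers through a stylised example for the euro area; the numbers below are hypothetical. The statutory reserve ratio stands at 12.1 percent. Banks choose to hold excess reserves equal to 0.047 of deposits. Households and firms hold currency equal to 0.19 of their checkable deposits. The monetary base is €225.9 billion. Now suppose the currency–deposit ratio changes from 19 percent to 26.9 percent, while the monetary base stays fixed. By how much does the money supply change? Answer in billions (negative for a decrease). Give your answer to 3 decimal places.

-94.908 billion

Initially m₁ = (1 + 0.19) / (0.121 + 0.047 + 0.19) ≈ 3.3240223, so M₁ = 3.3240223 × 225.9 ≈ 750.8966 billion.
After the change m₂ = (1 + 0.269) / (0.121 + 0.047 + 0.269) ≈ 2.9038902, so M₂ = 2.9038902 × 225.9 ≈ 655.9888 billion.
ΔM = M₂ − M₁ = 655.9888 − 750.8966 = -94.9078 billion.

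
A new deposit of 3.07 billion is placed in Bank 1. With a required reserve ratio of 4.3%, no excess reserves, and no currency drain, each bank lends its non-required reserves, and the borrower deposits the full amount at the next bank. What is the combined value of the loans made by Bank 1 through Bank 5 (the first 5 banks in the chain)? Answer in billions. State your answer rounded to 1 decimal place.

13.5 billion

Bank i lends (1 − rr)^i of the original deposit: Bank 1 lends 3.07·0.9570 ≈ 2.9380, Bank 2 lends 3.07·0.9570² ≈ 2.8117, and so on.
Summing a geometric series: total = 3.07·[0.9570·(1 − 0.9570^5) / (1 − 0.9570)] ≈ 13.4798 billion.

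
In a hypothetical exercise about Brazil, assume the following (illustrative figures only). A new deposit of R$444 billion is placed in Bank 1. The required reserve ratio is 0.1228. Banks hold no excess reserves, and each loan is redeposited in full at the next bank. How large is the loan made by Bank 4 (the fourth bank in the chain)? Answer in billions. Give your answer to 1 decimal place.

Each bank lends a fraction (1 − rr) = 0.8772 of the deposit it receives, so Bank 4 receives 444·0.8772^3 and lends 444·0.8772^4 ≈ 262.8921 billion.

R$262.9 billion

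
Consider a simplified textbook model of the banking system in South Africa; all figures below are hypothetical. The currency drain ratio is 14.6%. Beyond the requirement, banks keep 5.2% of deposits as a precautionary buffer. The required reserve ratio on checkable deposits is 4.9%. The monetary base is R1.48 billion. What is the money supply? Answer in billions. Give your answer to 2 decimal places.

The money multiplier is m = (1 + c) / (rr + e + c) = (1 + 0.146) / (0.049 + 0.052 + 0.146) ≈ 4.6397.
So M = m × MB = 4.6397 × 1.48 ≈ 6.8668 billion.

R6.87 billion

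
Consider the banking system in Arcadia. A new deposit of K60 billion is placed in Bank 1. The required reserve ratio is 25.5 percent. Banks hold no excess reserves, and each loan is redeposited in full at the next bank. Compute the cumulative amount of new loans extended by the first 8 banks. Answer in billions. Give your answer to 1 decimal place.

Bank i lends (1 − rr)^i of the original deposit: Bank 1 lends 60·0.7450 = 44.7000, Bank 2 lends 60·0.7450² = 33.3015, and so on.
Summing a geometric series: total = 60·[0.7450·(1 − 0.7450^8) / (1 − 0.7450)] ≈ 158.6593 billion.

K158.7 billion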